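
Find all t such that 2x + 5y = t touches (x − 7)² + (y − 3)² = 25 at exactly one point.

t = 29 ± 5√29

The line touches the circle iff its distance from (7, 3) is 5:
|2·7 + 5·3 − t| / √29 = 5
|t − (29)| = 5√29.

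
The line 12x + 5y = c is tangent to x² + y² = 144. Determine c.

The line touches the circle iff its distance from (0, 0) is 12:
|12·0 + 5·0 − c| / √169 = 12
|c| = 12·13, so c = 156 or c = −156.

c = −156 or c = 156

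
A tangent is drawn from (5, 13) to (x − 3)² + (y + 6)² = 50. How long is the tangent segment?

The centre is (3, −6) and r = 5√2. The square of the distance from P to the centre is 4 + 361 = 365.
By the tangent–radius right angle, tangent length = √(|PO|² − r²) = √315 = 3√35.

3√35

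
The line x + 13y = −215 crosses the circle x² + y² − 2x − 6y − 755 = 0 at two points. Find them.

Substitute y = (−215 − x)/13:
170x² + 170x − 64600 = 0  ⟹  x² + x − 380 = 0
x = 19 or x = −20, giving (19, −18) and (−20, −15).

(−20, −15) and (19, −18)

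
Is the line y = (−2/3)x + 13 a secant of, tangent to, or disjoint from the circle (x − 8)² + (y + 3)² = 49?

disjoint

Centre (8, −3), r² = 49. Distance² from centre to line = (−32)²/13 = 1024/13.
Since d² > r², the line lies outside the circle.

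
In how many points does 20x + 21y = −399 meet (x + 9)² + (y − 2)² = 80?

Centre (−9, 2), r² = 80. Distance² from centre to line = (261)²/841 = 81.
Since d² > r², the line lies outside the circle.

0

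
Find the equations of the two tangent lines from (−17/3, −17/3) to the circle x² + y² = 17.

x − 4y = 17 and 4x − y = −17

A line y − (−17/3) = m(x − (−17/3)) is tangent when its distance from (0, 0) is √17:
(17/3m − (17/3))² = 17(m² + 1)
4m² − 17m + 4 = 0, so m = 1/4 or m = 4.
Through (−17/3, −17/3) these give x − 4y = 17 and 4x − y = −17.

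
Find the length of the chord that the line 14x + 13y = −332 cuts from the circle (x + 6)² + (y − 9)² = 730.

From the line, y = (−332 − 14x)/13. Substituting:
365x² + 14600x + 84315 = 0  ⟹  x² + 40x + 231 = 0
x = −7 or x = −33, giving (−7, −18) and (−33, 10).
|(−7, −18) − (−33, 10)| = √((26)² + (−28)²) = 2√365.

2√365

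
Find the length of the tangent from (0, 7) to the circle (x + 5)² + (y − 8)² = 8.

Centre (−5, 8), r² = 8. |PO|² = (5)² + (−1)² = 26.
The tangent meets the radius at right angles, so tangent² = |PO|² − r² = 26 − 8 = 18.

3√2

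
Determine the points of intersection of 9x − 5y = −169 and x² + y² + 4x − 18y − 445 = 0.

(−21, −4) and (−1, 32)

From the line, y = (169 + 9x)/5. Substituting:
106x² + 2332x + 2226 = 0  ⟹  x² + 22x + 21 = 0
x = −1 or x = −21, giving (−1, 32) and (−21, −4).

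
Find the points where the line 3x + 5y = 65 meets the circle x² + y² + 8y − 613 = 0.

(−10, 19) and (25, −2)

Substitute y = (65 − 3x)/5:
34x² − 510x − 8500 = 0  ⟹  x² − 15x − 250 = 0
x = 25 or x = −10, giving (25, −2) and (−10, 19).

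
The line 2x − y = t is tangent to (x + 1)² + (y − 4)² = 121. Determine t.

For a tangent, require d(centre, line) = r = 11.
|2·(−1) − 1·4 − t| / √5 = 11
|t − (−6)| = 11√5.

t = −6 ± 11√5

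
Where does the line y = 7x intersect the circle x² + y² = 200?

From the line, y = 7x. Substituting:
50x² − 200 = 0  ⟹  x² − 4 = 0
x = 2 or x = −2, giving (2, 14) and (−2, −14).

(−2, −14) and (2, 14)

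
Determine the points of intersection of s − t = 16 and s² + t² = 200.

(2, −14) and (14, −2)

From the line, t = s − 16. Substituting:
2s² − 32s + 56 = 0  ⟹  s² − 16s + 28 = 0
s = 14 or s = 2, giving (14, −2) and (2, −14).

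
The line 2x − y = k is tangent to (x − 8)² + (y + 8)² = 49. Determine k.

For a tangent, require d(centre, line) = r = 7.
|2·8 − 1·(−8) − k| / √5 = 7
|k − (24)| = 7√5.

k = 24 ± 7√5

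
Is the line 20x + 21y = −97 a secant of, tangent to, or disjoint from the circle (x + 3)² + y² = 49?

secant

Centre (−3, 0), r² = 49. Distance² from centre to line = (37)²/841 = 1369/841.
Since d² < r², the line cuts the circle twice.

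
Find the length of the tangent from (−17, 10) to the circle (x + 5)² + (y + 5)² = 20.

Centre (−5, −5), r² = 20. |PO|² = (−12)² + (15)² = 369.
The tangent meets the radius at right angles, so tangent² = |PO|² − r² = 369 − 20 = 349.

√349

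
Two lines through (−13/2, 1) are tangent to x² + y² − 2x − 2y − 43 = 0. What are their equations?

A line y − (1) = m(x − (−13/2)) is tangent when its distance from (1, 1) is 3√5:
(15/2m − (0))² = 45(m² + 1)
m² − 4 = 0, so m = −2 or m = 2.
Through (−13/2, 1) these give 2x + y = −12 and 2x − y = −14.

2x + y = −12 and 2x − y = −14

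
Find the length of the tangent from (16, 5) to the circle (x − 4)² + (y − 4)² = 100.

3√5

The centre is (4, 4) and r = 10. The square of the distance from P to the centre is 144 + 1 = 145.
The tangent meets the radius at right angles, so tangent² = |PO|² − r² = 145 − 100 = 45.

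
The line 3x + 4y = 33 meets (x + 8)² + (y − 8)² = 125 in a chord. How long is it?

Centre (−8, 8), r² = 125. Perpendicular distance d from centre to line = |−25| / √25 = 25/√25.
Chord = 2√(r² − d²) = 2·√(100) = 20.

20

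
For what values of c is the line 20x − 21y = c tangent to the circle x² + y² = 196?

The line touches the circle iff its distance from (0, 0) is 14:
|20·0 − 21·0 − c| / √841 = 14
|c| = 14·29, so c = 406 or c = −406.

c = −406 or c = 406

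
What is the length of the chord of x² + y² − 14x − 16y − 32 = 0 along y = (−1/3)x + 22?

Substitute y = (66 − x)/3:
10x² − 210x + 900 = 0  ⟹  x² − 21x + 90 = 0
x = 15 or x = 6, giving (15, 17) and (6, 20).
|(15, 17) − (6, 20)| = √((9)² + (−3)²) = 3√10.

3√10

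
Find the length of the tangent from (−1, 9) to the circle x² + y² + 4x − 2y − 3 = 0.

√57

The centre is (−2, 1) and r = 2√2. The square of the distance from P to the centre is 1 + 64 = 65.
By the tangent–radius right angle, tangent length = √(|PO|² − r²) = √57.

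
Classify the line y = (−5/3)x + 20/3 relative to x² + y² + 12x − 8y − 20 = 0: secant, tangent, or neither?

secant

Substituting the line into the circle gives 34x² + 28x − 260 = 0.
Δ = 784 − (−35360) = 36144.
Two real roots: the line is a secant.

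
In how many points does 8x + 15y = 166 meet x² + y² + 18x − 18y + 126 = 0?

d² = (8·(−9) + 15·9 − (166))²/289 = 10609/289; r² = 36.
Since d² > r², the line lies outside the circle.

0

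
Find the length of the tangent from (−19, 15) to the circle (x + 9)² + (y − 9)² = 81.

Centre (−9, 9), r² = 81. |PO|² = (−10)² + (6)² = 136.
Power of the point: PT² = |PO|² − r² = 55, so PT = √55.

√55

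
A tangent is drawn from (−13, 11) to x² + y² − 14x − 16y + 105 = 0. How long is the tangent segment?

√401

With centre O = (7, 8), |OP|² = 409 and r² = 8.
The tangent meets the radius at right angles, so tangent² = |PO|² − r² = 409 − 8 = 401.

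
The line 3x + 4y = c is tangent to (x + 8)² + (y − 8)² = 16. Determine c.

For a tangent, require d(centre, line) = r = 4.
|3·(−8) + 4·8 − c| / √25 = 4
|c − (8)| = 4·5, so c = 28 or c = −12.

c = −12 or c = 28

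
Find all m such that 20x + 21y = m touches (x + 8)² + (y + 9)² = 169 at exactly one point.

The line touches the circle iff its distance from (−8, −9) is 13:
|20·(−8) + 21·(−9) − m| / √841 = 13
|m − (−349)| = 13·29, so m = 28 or m = −726.

m = −726 or m = 28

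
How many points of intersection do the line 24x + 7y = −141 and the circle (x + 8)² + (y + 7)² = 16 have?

d² = (24·(−8) + 7·(−7) − (−141))²/625 = 16; r² = 16.
Since d² = r², the line is tangent.

1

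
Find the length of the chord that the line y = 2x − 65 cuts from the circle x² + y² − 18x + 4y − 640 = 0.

16√5

Centre (9, −2), r² = 725. Perpendicular distance d from centre to line = |−45| / √5 = 45/√5.
Half the chord is √(r² − d²) = √(320), so the full chord is 16√5.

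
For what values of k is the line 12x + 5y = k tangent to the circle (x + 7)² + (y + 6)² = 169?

The line touches the circle iff its distance from (−7, −6) is 13:
|12·(−7) + 5·(−6) − k| / √169 = 13
|k − (−114)| = 13·13, so k = 55 or k = −283.

k = −283 or k = 55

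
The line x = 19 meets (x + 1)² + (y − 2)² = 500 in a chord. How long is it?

20

The distance from (−1, 2) to the line is 20, and r² = 500.
Chord = 2√(r² − d²) = 2·√(100) = 20.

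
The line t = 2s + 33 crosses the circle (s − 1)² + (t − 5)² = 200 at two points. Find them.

Express t = 2s + 33 and substitute into the circle:
5s² + 110s + 585 = 0  ⟹  s² + 22s + 117 = 0
s = −9 or s = −13, giving (−9, 15) and (−13, 7).

(−13, 7) and (−9, 15)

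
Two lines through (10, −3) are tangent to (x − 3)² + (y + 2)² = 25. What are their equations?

4x + 3y = 31 and 3x − 4y = 42

A line y − (−3) = m(x − (10)) is tangent when its distance from (3, −2) is 5:
(−7m − (1))² = 25(m² + 1)
12m² + 7m − 12 = 0, so m = −4/3 or m = 3/4.
Through (10, −3) these give 4x + 3y = 31 and 3x − 4y = 42.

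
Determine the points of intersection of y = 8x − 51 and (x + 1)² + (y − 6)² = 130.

(6, −3) and (8, 13)

Substitute y = 8x − 51:
65x² − 910x + 3120 = 0  ⟹  x² − 14x + 48 = 0
x = 8 or x = 6, giving (8, 13) and (6, −3).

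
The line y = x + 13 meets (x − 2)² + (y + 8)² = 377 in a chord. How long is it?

15√2

Express y = x + 13 and substitute into the circle:
2x² + 38x + 68 = 0  ⟹  x² + 19x + 34 = 0
x = −2 or x = −17, giving (−2, 11) and (−17, −4).
Chord length = distance between (−2, 11) and (−17, −4) = √450 = 15√2.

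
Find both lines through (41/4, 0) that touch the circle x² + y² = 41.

A line y − (0) = m(x − (41/4)) is tangent when its distance from (0, 0) is √41:
(−41/4m − (0))² = 41(m² + 1)
25m² − 16 = 0, so m = −4/5 or m = 4/5.
Through (41/4, 0) these give 4x + 5y = 41 and 4x − 5y = 41.

4x + 5y = 41 and 4x − 5y = 41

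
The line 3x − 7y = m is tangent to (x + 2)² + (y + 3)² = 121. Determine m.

m = 15 ± 11√58

For a tangent, require d(centre, line) = r = 11.
|3·(−2) − 7·(−3) − m| / √58 = 11
|m − (15)| = 11√58.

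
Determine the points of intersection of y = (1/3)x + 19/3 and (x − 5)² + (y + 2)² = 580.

From the line, y = (19 + x)/3. Substituting:
10x² − 40x − 4370 = 0  ⟹  x² − 4x − 437 = 0
x = 23 or x = −19, giving (23, 14) and (−19, 0).

(−19, 0) and (23, 14)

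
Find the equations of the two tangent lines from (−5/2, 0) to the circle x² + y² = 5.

Let a tangent through (−5/2, 0) have slope m. Its distance from (0, 0) must equal √5:
(5/2m − (0))² = 5(m² + 1)
m² − 4 = 0, so m = 2 or m = −2.
Through (−5/2, 0) these give 2x − y = −5 and 2x + y = −5.

2x − y = −5 and 2x + y = −5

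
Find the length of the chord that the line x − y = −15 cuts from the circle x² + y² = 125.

Centre (0, 0), r² = 125. Perpendicular distance d from centre to line = |15| / √2 = 15/√2.
Chord = 2√(r² − d²) = 2·√(25/2) = 5√2.

5√2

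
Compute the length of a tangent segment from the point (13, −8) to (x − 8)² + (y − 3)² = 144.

√2

With centre O = (8, 3), |OP|² = 146 and r² = 144.
The tangent meets the radius at right angles, so tangent² = |PO|² − r² = 146 − 144 = 2.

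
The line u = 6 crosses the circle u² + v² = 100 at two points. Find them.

(6, −8) and (6, 8)

The line gives u = 6. Substituting into the circle:
v² − 64 = 0
v = 8 or v = −8, giving (6, 8) and (6, −8).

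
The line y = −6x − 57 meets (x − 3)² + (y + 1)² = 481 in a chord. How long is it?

6√37

Express y = −6x − 57 and substitute into the circle:
37x² + 666x + 2664 = 0  ⟹  x² + 18x + 72 = 0
x = −6 or x = −12, giving (−6, −21) and (−12, 15).
Chord length = distance between (−6, −21) and (−12, 15) = √1332 = 6√37.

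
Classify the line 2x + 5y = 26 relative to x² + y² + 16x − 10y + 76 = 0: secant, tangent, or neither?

Substituting the line into the circle gives 29x² + 396x + 1276 = 0.
Discriminant = (396)² − 4·29·(1276) = 8800 > 0.
Two real roots: the line is a secant.

secant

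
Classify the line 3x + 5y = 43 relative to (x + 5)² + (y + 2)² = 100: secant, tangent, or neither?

neither

d² = (3·(−5) + 5·(−2) − (43))²/34 = 136; r² = 100.
Since d² > r², the line lies outside the circle.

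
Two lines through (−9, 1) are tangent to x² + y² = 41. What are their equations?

4x − 5y = −41 and 5x + 4y = −41

Write the tangent as mx − y + (1 − m·(−9)) = 0 and set its distance from the centre to √41:
(9m − (−1))² = 41(m² + 1)
20m² + 9m − 20 = 0, so m = 4/5 or m = −5/4.
Through (−9, 1) these give 4x − 5y = −41 and 5x + 4y = −41.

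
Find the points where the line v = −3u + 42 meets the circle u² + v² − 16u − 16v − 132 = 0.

(6, 24) and (16, −6)

Express v = −3u + 42 and substitute into the circle:
10u² − 220u + 960 = 0  ⟹  u² − 22u + 96 = 0
u = 16 or u = 6, giving (16, −6) and (6, 24).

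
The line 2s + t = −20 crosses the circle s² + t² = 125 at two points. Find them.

(−11, 2) and (−5, −10)

Express t = −2s − 20 and substitute into the circle:
5s² + 80s + 275 = 0  ⟹  s² + 16s + 55 = 0
s = −5 or s = −11, giving (−5, −10) and (−11, 2).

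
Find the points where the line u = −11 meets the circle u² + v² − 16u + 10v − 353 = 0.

(−11, −14) and (−11, 4)

The line gives u = −11. Substituting into the circle:
v² + 10v − 56 = 0
v = 4 or v = −14, giving (−11, 4) and (−11, −14).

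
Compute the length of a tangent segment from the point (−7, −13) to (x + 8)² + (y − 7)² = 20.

With centre O = (−8, 7), |OP|² = 401 and r² = 20.
The tangent meets the radius at right angles, so tangent² = |PO|² − r² = 401 − 20 = 381.

√381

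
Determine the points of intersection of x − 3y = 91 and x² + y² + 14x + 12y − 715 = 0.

From the line, y = (−91 + x)/3. Substituting:
10x² − 20x − 1430 = 0  ⟹  x² − 2x − 143 = 0
x = 13 or x = −11, giving (13, −26) and (−11, −34).

(−11, −34) and (13, −26)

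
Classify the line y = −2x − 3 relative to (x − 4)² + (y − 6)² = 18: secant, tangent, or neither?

neither

Substituting the line into the circle gives 5x² + 28x + 79 = 0.
Δ = 784 − 1580 = −796.
No real roots: the line does not meet the circle.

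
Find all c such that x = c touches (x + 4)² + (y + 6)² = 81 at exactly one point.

c = −13 or c = 5

For a tangent, require d(centre, line) = r = 9.
|1·(−4) + 0·(−6) − c| / √1 = 9
|c − (−4)| = 9, so c = 5 or c = −13.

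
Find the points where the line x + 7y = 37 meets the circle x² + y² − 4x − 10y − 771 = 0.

(−26, 9) and (30, 1)

Substitute y = (37 − x)/7:
50x² − 200x − 39000 = 0  ⟹  x² − 4x − 780 = 0
x = 30 or x = −26, giving (30, 1) and (−26, 9).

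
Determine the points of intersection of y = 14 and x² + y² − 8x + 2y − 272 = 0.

(−4, 14) and (12, 14)

Substitute y = 14:
x² − 8x − 48 = 0
x = 12 or x = −4, giving (12, 14) and (−4, 14).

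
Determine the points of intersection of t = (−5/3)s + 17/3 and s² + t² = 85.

From the line, t = (17 − 5s)/3. Substituting:
34s² − 170s − 476 = 0  ⟹  s² − 5s − 14 = 0
s = 7 or s = −2, giving (7, −6) and (−2, 9).

(−2, 9) and (7, −6)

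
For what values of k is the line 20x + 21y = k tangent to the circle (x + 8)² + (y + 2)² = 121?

For a tangent, require d(centre, line) = r = 11.
|20·(−8) + 21·(−2) − k| / √841 = 11
|k − (−202)| = 11·29, so k = 117 or k = −521.

k = −521 or k = 117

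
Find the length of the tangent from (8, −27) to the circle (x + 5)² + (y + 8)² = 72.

With centre O = (−5, −8), |OP|² = 530 and r² = 72.
By the tangent–radius right angle, tangent length = √(|PO|² − r²) = √458.

√458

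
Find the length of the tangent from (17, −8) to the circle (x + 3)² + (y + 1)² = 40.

The centre is (−3, −1) and r = 2√10. The square of the distance from P to the centre is 400 + 49 = 449.
By the tangent–radius right angle, tangent length = √(|PO|² − r²) = √409.

√409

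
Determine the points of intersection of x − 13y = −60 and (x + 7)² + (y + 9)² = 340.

(−21, 3) and (5, 5)

Express y = (60 + x)/13 and substitute into the circle:
170x² + 2720x − 17850 = 0  ⟹  x² + 16x − 105 = 0
x = 5 or x = −21, giving (5, 5) and (−21, 3).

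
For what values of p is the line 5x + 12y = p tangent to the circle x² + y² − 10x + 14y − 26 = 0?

p = −189 or p = 71

The line touches the circle iff its distance from (5, −7) is 10:
|5·5 + 12·(−7) − p| / √169 = 10
|p − (−59)| = 10·13, so p = 71 or p = −189.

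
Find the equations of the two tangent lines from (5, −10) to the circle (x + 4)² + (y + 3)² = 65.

A line y − (−10) = m(x − (5)) is tangent when its distance from (−4, −3) is √65:
[m·(−9) − (7)]² = 65(m² + 1)
8m² + 63m − 8 = 0, so m = −8 or m = 1/8.
Through (5, −10) these give 8x + y = 30 and x − 8y = 85.

8x + y = 30 and x − 8y = 85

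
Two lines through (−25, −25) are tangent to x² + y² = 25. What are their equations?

Write the tangent as mx − y + (−25 − m·(−25)) = 0 and set its distance from the centre to 5:
(25m − (25))² = 25(m² + 1)
12m² − 25m + 12 = 0, so m = 3/4 or m = 4/3.
Through (−25, −25) these give 3x − 4y = 25 and 4x − 3y = −25.

3x − 4y = 25 and 4x − 3y = −25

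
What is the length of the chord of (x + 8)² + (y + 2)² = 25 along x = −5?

The line gives x = −5. Substituting into the circle:
y² + 4y − 12 = 0
y = 2 or y = −6, giving (−5, 2) and (−5, −6).
|(−5, 2) − (−5, −6)| = √((0)² + (8)²) = 8.

8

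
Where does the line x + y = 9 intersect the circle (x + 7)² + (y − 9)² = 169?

(−12, 21) and (5, 4)

Substitute y = −x + 9:
2x² + 14x − 120 = 0  ⟹  x² + 7x − 60 = 0
x = 5 or x = −12, giving (5, 4) and (−12, 21).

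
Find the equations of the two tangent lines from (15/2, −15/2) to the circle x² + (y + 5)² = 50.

7x + y = 45 and x − y = 15

Write the tangent as mx − y + (−15/2 − m·(15/2)) = 0 and set its distance from the centre to 5√2:
(−15/2m − (5/2))² = 50(m² + 1)
m² + 6m − 7 = 0, so m = −7 or m = 1.
Through (15/2, −15/2) these give 7x + y = 45 and x − y = 15.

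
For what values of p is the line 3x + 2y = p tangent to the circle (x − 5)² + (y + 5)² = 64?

For a tangent, require d(centre, line) = r = 8.
|3·5 + 2·(−5) − p| / √13 = 8
|p − (5)| = 8√13.

p = 5 ± 8√13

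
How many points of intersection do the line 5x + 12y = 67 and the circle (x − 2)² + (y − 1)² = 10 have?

Centre (2, 1), r² = 10. Distance² from centre to line = (−45)²/169 = 2025/169.
Since d² > r², the line lies outside the circle.

0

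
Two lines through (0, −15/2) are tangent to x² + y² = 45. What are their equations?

Let a tangent through (0, −15/2) have slope m. Its distance from (0, 0) must equal 3√5:
[m·(0) − (15/2)]² = 45(m² + 1)
4m² − 1 = 0, so m = −1/2 or m = 1/2.
With m = −1/2: x + 2y = −15. With m = 1/2: x − 2y = 15.

x + 2y = −15 and x − 2y = 15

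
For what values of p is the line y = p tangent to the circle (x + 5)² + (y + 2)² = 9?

p = −5 or p = 1

For a tangent, require d(centre, line) = r = 3.
|0·(−5) + 1·(−2) − p| / √1 = 3
|p − (−2)| = 3, so p = 1 or p = −5.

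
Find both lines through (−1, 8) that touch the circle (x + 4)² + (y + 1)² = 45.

A line y − (8) = m(x − (−1)) is tangent when its distance from (−4, −1) is 3√5:
(−3m − (−9))² = 45(m² + 1)
2m² + 3m − 2 = 0, so m = 1/2 or m = −2.
With m = 1/2: x − 2y = −17. With m = −2: 2x + y = 6.

x − 2y = −17 and 2x + y = 6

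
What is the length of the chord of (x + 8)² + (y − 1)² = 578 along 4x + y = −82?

10√17

Substitute y = −4x − 82:
17x² + 680x + 6375 = 0  ⟹  x² + 40x + 375 = 0
x = −15 or x = −25, giving (−15, −22) and (−25, 18).
|(−15, −22) − (−25, 18)| = √((10)² + (−40)²) = 10√17.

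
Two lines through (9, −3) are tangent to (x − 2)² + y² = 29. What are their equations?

2x − 5y = 33 and 5x + 2y = 39

Let a tangent through (9, −3) have slope m. Its distance from (2, 0) must equal √29:
(−7m − (3))² = 29(m² + 1)
10m² + 21m − 10 = 0, so m = 2/5 or m = −5/2.
With m = 2/5: 2x − 5y = 33. With m = −5/2: 5x + 2y = 39.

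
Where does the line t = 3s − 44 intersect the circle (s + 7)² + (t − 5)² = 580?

Substitute t = 3s − 44:
10s² − 280s + 1870 = 0  ⟹  s² − 28s + 187 = 0
s = 17 or s = 11, giving (17, 7) and (11, −11).

(11, −11) and (17, 7)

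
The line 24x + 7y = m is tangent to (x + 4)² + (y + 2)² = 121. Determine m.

The line touches the circle iff its distance from (−4, −2) is 11:
|24·(−4) + 7·(−2) − m| / √625 = 11
|m − (−110)| = 11·25, so m = 165 or m = −385.

m = −385 or m = 165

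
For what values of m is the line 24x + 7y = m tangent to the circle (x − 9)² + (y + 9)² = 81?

For a tangent, require d(centre, line) = r = 9.
|24·9 + 7·(−9) − m| / √625 = 9
|m − (153)| = 9·25, so m = 378 or m = −72.

m = −72 or m = 378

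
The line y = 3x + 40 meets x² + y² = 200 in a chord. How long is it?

Substitute y = 3x + 40:
10x² + 240x + 1400 = 0  ⟹  x² + 24x + 140 = 0
x = −10 or x = −14, giving (−10, 10) and (−14, −2).
|(−10, 10) − (−14, −2)| = √((4)² + (12)²) = 4√10.

4√10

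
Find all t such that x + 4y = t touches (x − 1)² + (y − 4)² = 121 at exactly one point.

Tangency holds when the distance from the centre (1, 4) to the line equals the radius 11:
|1·1 + 4·4 − t| / √17 = 11
|t − (17)| = 11√17.

t = 17 ± 11√17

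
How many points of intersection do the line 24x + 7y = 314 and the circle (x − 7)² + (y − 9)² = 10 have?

0

Centre (7, 9), r² = 10. Distance² from centre to line = (−83)²/625 = 6889/625.
Since d² > r², the line lies outside the circle.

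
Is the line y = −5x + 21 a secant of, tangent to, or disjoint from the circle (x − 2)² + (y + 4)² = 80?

secant

Substituting the line into the circle gives 26x² − 254x + 549 = 0.
Δ = 64516 − 57096 = 7420.
Two real roots: the line is a secant.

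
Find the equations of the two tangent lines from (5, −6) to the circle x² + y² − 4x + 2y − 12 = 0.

Let a tangent through (5, −6) have slope m. Its distance from (2, −1) must equal √17:
[m·(−3) − (5)]² = 17(m² + 1)
4m² − 15m − 4 = 0, so m = −1/4 or m = 4.
With m = −1/4: x + 4y = −19. With m = 4: 4x − y = 26.

x + 4y = −19 and 4x − y = 26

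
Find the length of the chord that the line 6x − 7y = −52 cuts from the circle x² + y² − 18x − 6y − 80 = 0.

2√85

Centre (9, 3), r² = 170. Perpendicular distance d from centre to line = |85| / √85 = 85/√85.
Chord = 2√(r² − d²) = 2·√(85) = 2√85.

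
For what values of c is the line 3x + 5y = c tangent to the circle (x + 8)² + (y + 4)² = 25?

c = −44 ± 5√34

The line touches the circle iff its distance from (−8, −4) is 5:
|3·(−8) + 5·(−4) − c| / √34 = 5
|c − (−44)| = 5√34.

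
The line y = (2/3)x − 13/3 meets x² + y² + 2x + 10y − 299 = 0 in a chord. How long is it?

Express y = (−13 + 2x)/3 and substitute into the circle:
13x² + 26x − 2912 = 0  ⟹  x² + 2x − 224 = 0
x = 14 or x = −16, giving (14, 5) and (−16, −15).
|(14, 5) − (−16, −15)| = √((30)² + (20)²) = 10√13.

10√13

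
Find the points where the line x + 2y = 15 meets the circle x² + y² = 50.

(1, 7) and (5, 5)

Express y = (15 − x)/2 and substitute into the circle:
5x² − 30x + 25 = 0  ⟹  x² − 6x + 5 = 0
x = 5 or x = 1, giving (5, 5) and (1, 7).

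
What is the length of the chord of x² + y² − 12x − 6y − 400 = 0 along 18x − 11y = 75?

Express y = (−75 + 18x)/11 and substitute into the circle:
445x² − 5340x − 37825 = 0  ⟹  x² − 12x − 85 = 0
x = 17 or x = −5, giving (17, 21) and (−5, −15).
|(17, 21) − (−5, −15)| = √((22)² + (36)²) = 2√445.

2√445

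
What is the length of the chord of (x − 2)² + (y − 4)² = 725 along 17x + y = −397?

√290

From the line, y = −17x − 397. Substituting:
290x² + 13630x + 160080 = 0  ⟹  x² + 47x + 552 = 0
x = −23 or x = −24, giving (−23, −6) and (−24, 11).
Chord length = distance between (−23, −6) and (−24, 11) = √290 = √290.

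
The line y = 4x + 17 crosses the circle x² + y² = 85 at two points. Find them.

(−6, −7) and (−2, 9)

Express y = 4x + 17 and substitute into the circle:
17x² + 136x + 204 = 0  ⟹  x² + 8x + 12 = 0
x = −2 or x = −6, giving (−2, 9) and (−6, −7).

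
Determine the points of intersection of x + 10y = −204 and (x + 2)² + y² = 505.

(−14, −19) and (6, −21)

Substitute y = (−204 − x)/10:
101x² + 808x − 8484 = 0  ⟹  x² + 8x − 84 = 0
x = 6 or x = −14, giving (6, −21) and (−14, −19).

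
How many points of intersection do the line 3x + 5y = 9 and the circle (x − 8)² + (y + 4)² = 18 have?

d² = (3·8 + 5·(−4) − (9))²/34 = 25/34; r² = 18.
Since d² < r², the line cuts the circle twice.

2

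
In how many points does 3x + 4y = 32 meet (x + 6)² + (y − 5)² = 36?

Substituting the line into the circle gives 25x² + 120x + 144 = 0.
Δ = 14400 − 14400 = 0.
A repeated root: the line is tangent.

1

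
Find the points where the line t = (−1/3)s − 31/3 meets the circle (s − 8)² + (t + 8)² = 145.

(−4, −9) and (17, −16)

Substitute t = (−31 − s)/3:
10s² − 130s − 680 = 0  ⟹  s² − 13s − 68 = 0
s = 17 or s = −4, giving (17, −16) and (−4, −9).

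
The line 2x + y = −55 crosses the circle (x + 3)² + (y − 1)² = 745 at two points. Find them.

Express y = −2x − 55 and substitute into the circle:
5x² + 230x + 2400 = 0  ⟹  x² + 46x + 480 = 0
x = −16 or x = −30, giving (−16, −23) and (−30, 5).

(−30, 5) and (−16, −23)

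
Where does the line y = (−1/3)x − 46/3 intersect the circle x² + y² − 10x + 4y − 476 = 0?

(−16, −10) and (17, −21)

Substitute y = (−46 − x)/3:
10x² − 10x − 2720 = 0  ⟹  x² − x − 272 = 0
x = 17 or x = −16, giving (17, −21) and (−16, −10).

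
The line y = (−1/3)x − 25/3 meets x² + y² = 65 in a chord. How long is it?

Centre (0, 0), r² = 65. Perpendicular distance d from centre to line = |25| / √10 = 25/√10.
Chord = 2√(r² − d²) = 2·√(5/2) = √10.

√10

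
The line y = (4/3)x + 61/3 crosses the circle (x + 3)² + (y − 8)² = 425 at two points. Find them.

From the line, y = (61 + 4x)/3. Substituting:
25x² + 350x − 2375 = 0  ⟹  x² + 14x − 95 = 0
x = 5 or x = −19, giving (5, 27) and (−19, −5).

(−19, −5) and (5, 27)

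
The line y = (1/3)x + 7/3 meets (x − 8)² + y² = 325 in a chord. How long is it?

Substitute y = (7 + x)/3:
10x² − 130x − 2300 = 0  ⟹  x² − 13x − 230 = 0
x = 23 or x = −10, giving (23, 10) and (−10, −1).
Chord length = distance between (23, 10) and (−10, −1) = √1210 = 11√10.

11√10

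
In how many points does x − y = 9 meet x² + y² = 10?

Substituting the line into the circle gives 2x² − 18x + 71 = 0.
Δ = 324 − 568 = −244.
No real roots: the line does not meet the circle.

0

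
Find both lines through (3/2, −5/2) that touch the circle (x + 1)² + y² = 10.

x − 3y = 9 and 3x − y = 7

Let a tangent through (3/2, −5/2) have slope m. Its distance from (−1, 0) must equal √10:
(−5/2m − (5/2))² = 10(m² + 1)
3m² − 10m + 3 = 0, so m = 1/3 or m = 3.
Through (3/2, −5/2) these give x − 3y = 9 and 3x − y = 7.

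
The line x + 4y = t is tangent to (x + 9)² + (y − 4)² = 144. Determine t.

For a tangent, require d(centre, line) = r = 12.
|1·(−9) + 4·4 − t| / √17 = 12
|t − (7)| = 12√17.

t = 7 ± 12√17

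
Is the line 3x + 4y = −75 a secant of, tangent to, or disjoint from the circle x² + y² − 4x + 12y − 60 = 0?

disjoint

Centre (2, −6), r² = 100. Distance² from centre to line = (57)²/25 = 3249/25.
Since d² > r², the line lies outside the circle.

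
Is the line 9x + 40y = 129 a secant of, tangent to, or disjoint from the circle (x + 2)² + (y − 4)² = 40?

secant

Substituting the line into the circle gives 1681x² + 6958x − 56639 = 0.
Discriminant = (6958)² − 4·1681·(−56639) = 429254400 > 0.
Two real roots: the line is a secant.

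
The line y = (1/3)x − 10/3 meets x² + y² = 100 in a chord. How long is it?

Centre (0, 0), r² = 100. Perpendicular distance d from centre to line = |−10| / √10 = 10/√10.
Chord = 2√(r² − d²) = 2·√(90) = 6√10.

6√10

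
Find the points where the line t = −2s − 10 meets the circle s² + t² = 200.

(−10, 10) and (2, −14)

From the line, t = −2s − 10. Substituting:
5s² + 40s − 100 = 0  ⟹  s² + 8s − 20 = 0
s = 2 or s = −10, giving (2, −14) and (−10, 10).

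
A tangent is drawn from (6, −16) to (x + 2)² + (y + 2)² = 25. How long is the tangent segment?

√235

The centre is (−2, −2) and r = 5. The square of the distance from P to the centre is 64 + 196 = 260.
The tangent meets the radius at right angles, so tangent² = |PO|² − r² = 260 − 25 = 235.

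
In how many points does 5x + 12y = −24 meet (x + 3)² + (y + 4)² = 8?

0

d² = (5·(−3) + 12·(−4) − (−24))²/169 = 9; r² = 8.
Since d² > r², the line lies outside the circle.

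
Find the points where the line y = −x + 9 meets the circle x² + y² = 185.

Express y = −x + 9 and substitute into the circle:
2x² − 18x − 104 = 0  ⟹  x² − 9x − 52 = 0
x = 13 or x = −4, giving (13, −4) and (−4, 13).

(−4, 13) and (13, −4)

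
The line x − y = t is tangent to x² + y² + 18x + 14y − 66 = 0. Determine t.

For a tangent, require d(centre, line) = r = 14.
|1·(−9) − 1·(−7) − t| / √2 = 14
|t − (−2)| = 14√2.

t = −2 ± 14√2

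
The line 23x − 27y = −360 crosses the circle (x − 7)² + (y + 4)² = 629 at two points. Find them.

From the line, y = (360 + 23x)/27. Substituting:
1258x² + 11322x − 203796 = 0  ⟹  x² + 9x − 162 = 0
x = 9 or x = −18, giving (9, 21) and (−18, −2).

(−18, −2) and (9, 21)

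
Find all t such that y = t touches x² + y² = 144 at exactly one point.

t = −12 or t = 12

Tangency holds when the distance from the centre (0, 0) to the line equals the radius 12:
|0·0 + 1·0 − t| / √1 = 12
|t| = 12, so t = 12 or t = −12.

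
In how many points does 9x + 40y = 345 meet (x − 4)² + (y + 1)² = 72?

Centre (4, −1), r² = 72. Distance² from centre to line = (−349)²/1681 = 121801/1681.
Since d² > r², the line lies outside the circle.

0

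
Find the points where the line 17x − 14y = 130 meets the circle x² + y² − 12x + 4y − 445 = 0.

(−8, −19) and (20, 15)

Express y = (−130 + 17x)/14 and substitute into the circle:
485x² − 5820x − 77600 = 0  ⟹  x² − 12x − 160 = 0
x = 20 or x = −8, giving (20, 15) and (−8, −19).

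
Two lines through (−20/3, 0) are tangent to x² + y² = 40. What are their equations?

Write the tangent as mx − y + (0 − m·(−20/3)) = 0 and set its distance from the centre to 2√10:
[m·(20/3) − (0)]² = 40(m² + 1)
m² − 9 = 0, so m = −3 or m = 3.
With m = −3: 3x + y = −20. With m = 3: 3x − y = −20.

3x + y = −20 and 3x − y = −20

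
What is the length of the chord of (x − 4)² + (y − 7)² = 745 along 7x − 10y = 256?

Centre (4, 7), r² = 745. Perpendicular distance d from centre to line = |−298| / √149 = 298/√149.
Chord = 2√(r² − d²) = 2·√(149) = 2√149.

2√149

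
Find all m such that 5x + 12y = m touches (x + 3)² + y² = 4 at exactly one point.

For a tangent, require d(centre, line) = r = 2.
|5·(−3) + 12·0 − m| / √169 = 2
|m − (−15)| = 2·13, so m = 11 or m = −41.

m = −41 or m = 11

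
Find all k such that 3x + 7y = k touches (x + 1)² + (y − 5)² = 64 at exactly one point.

Tangency holds when the distance from the centre (−1, 5) to the line equals the radius 8:
|3·(−1) + 7·5 − k| / √58 = 8
|k − (32)| = 8√58.

k = 32 ± 8√58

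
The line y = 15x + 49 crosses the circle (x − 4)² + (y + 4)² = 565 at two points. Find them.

Express y = 15x + 49 and substitute into the circle:
226x² + 1582x + 2260 = 0  ⟹  x² + 7x + 10 = 0
x = −2 or x = −5, giving (−2, 19) and (−5, −26).

(−5, −26) and (−2, 19)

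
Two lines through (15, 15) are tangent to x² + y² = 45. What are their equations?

x − 2y = −15 and 2x − y = 15

Write the tangent as mx − y + (15 − m·(15)) = 0 and set its distance from the centre to 3√5:
(−15m − (−15))² = 45(m² + 1)
2m² − 5m + 2 = 0, so m = 1/2 or m = 2.
With m = 1/2: x − 2y = −15. With m = 2: 2x − y = 15.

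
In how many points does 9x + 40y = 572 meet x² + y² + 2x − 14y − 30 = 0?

2

Centre (−1, 7), r² = 80. Distance² from centre to line = (−301)²/1681 = 90601/1681.
Since d² < r², the line cuts the circle twice.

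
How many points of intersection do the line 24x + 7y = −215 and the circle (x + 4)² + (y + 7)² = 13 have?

2

Centre (−4, −7), r² = 13. Distance² from centre to line = (70)²/625 = 196/25.
Since d² < r², the line cuts the circle twice.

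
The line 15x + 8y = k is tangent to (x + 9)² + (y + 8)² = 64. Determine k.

k = −335 or k = −63

For a tangent, require d(centre, line) = r = 8.
|15·(−9) + 8·(−8) − k| / √289 = 8
|k − (−199)| = 8·17, so k = −63 or k = −335.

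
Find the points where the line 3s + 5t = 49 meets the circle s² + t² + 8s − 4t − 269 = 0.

(−12, 17) and (13, 2)

Express t = (49 − 3s)/5 and substitute into the circle:
34s² − 34s − 5304 = 0  ⟹  s² − s − 156 = 0
s = 13 or s = −12, giving (13, 2) and (−12, 17).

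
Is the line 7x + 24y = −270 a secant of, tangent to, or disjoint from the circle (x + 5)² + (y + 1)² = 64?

Centre (−5, −1), r² = 64. Distance² from centre to line = (211)²/625 = 44521/625.
Since d² > r², the line lies outside the circle.

disjoint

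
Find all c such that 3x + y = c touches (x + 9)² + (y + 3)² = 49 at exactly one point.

For a tangent, require d(centre, line) = r = 7.
|3·(−9) + 1·(−3) − c| / √10 = 7
|c − (−30)| = 7√10.

c = −30 ± 7√10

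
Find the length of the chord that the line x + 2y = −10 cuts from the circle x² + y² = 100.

From the line, y = (−10 − x)/2. Substituting:
5x² + 20x − 300 = 0  ⟹  x² + 4x − 60 = 0
x = 6 or x = −10, giving (6, −8) and (−10, 0).
|(6, −8) − (−10, 0)| = √((16)² + (−8)²) = 8√5.

8√5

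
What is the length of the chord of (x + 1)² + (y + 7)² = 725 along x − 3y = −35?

Centre (−1, −7), r² = 725. Perpendicular distance d from centre to line = |55| / √10 = 55/√10.
Half the chord is √(r² − d²) = √(845/2), so the full chord is 13√10.

13√10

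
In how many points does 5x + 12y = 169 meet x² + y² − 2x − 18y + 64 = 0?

0

Centre (1, 9), r² = 18. Distance² from centre to line = (−56)²/169 = 3136/169.
Since d² > r², the line lies outside the circle.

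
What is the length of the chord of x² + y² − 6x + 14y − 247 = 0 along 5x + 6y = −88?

From the line, y = (−88 − 5x)/6. Substituting:
61x² + 244x − 8540 = 0  ⟹  x² + 4x − 140 = 0
x = 10 or x = −14, giving (10, −23) and (−14, −3).
Chord length = distance between (10, −23) and (−14, −3) = √976 = 4√61.

4√61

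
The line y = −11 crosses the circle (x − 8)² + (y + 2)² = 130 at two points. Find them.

(1, −11) and (15, −11)

Express y = −11 and substitute into the circle:
x² − 16x + 15 = 0
x = 15 or x = 1, giving (15, −11) and (1, −11).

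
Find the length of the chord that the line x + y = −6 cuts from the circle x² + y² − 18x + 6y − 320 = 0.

26√2

Centre (9, −3), r² = 410. Perpendicular distance d from centre to line = |12| / √2 = 12/√2.
Chord = 2√(r² − d²) = 2·√(338) = 26√2.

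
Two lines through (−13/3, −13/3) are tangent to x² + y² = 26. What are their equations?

5x + y = −26 and x + 5y = −26

Let a tangent through (−13/3, −13/3) have slope m. Its distance from (0, 0) must equal √26:
[m·(13/3) − (13/3)]² = 26(m² + 1)
5m² + 26m + 5 = 0, so m = −5 or m = −1/5.
Through (−13/3, −13/3) these give 5x + y = −26 and x + 5y = −26.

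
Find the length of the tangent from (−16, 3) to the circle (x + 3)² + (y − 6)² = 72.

Centre (−3, 6), r² = 72. |PO|² = (−13)² + (−3)² = 178.
Power of the point: PT² = |PO|² − r² = 106, so PT = √106.

√106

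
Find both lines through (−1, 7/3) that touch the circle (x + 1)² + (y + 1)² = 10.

x + 3y = 6 and x − 3y = −8

Write the tangent as mx − y + (7/3 − m·(−1)) = 0 and set its distance from the centre to √10:
[m·(0) − (−10/3)]² = 10(m² + 1)
9m² − 1 = 0, so m = −1/3 or m = 1/3.
With m = −1/3: x + 3y = 6. With m = 1/3: x − 3y = −8.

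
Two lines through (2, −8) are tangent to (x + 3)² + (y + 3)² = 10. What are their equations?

Let a tangent through (2, −8) have slope m. Its distance from (−3, −3) must equal √10:
[m·(−5) − (5)]² = 10(m² + 1)
3m² + 10m + 3 = 0, so m = −1/3 or m = −3.
Through (2, −8) these give x + 3y = −22 and 3x + y = −2.

x + 3y = −22 and 3x + y = −2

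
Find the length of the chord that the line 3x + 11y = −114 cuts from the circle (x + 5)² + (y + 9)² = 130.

Centre (−5, −9), r² = 130. Perpendicular distance d from centre to line = |0| / √130 = 0/√130.
Half the chord is √(r² − d²) = √(130), so the full chord is 2√130.

2√130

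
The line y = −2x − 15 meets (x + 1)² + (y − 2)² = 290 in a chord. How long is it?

From the line, y = −2x − 15. Substituting:
5x² + 70x = 0  ⟹  x² + 14x = 0
x = 0 or x = −14, giving (0, −15) and (−14, 13).
Chord length = distance between (0, −15) and (−14, 13) = √980 = 14√5.

14√5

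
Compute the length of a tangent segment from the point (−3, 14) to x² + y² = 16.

3√21

With centre O = (0, 0), |OP|² = 205 and r² = 16.
The tangent meets the radius at right angles, so tangent² = |PO|² − r² = 205 − 16 = 189.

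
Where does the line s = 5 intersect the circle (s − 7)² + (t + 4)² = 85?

(5, −13) and (5, 5)

The line gives s = 5. Substituting into the circle:
t² + 8t − 65 = 0
t = 5 or t = −13, giving (5, 5) and (5, −13).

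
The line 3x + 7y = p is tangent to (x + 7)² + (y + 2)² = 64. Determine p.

Tangency holds when the distance from the centre (−7, −2) to the line equals the radius 8:
|3·(−7) + 7·(−2) − p| / √58 = 8
|p − (−35)| = 8√58.

p = −35 ± 8√58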